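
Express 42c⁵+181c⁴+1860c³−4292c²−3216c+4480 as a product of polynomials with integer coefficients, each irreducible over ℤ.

By the rational root theorem, c = 2 is a root, so (c−2) is a factor; dividing leaves 42c⁴+265c³+2390c²+488c−2240.
Then c = 5/6 is a root, giving the factor (6c−5) and quotient 7c³+50c²+440c+448.
Continuing, c = −8/7 is a root, so (7c+8) divides it; the quotient is c²+6c+56.
The quadratic c²+6c+56 has discriminant −188 < 0 and is irreducible over ℤ.

(6c−5)(7c+8)(c−2)(c²+6c+56)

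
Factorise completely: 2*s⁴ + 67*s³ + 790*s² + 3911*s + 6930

(2*s + 11)*(s + 14)*(s + 5)*(s + 9)

By the rational root theorem, s = -5 is a root, so (s + 5) is a factor; dividing leaves 2*s³ + 57*s² + 505*s + 1386.
Next, s = -9 is a root, so (s + 9) divides it; the quotient is 2*s² + 39*s + 154.
The remaining quadratic factors as (2*s + 11)(s + 14).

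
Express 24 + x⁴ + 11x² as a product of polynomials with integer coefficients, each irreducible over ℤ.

(x² + 3)(x² + 8)

Substitute u = x² to get a quadratic in u, then factor.
x² + 3 is irreducible over ℤ (always positive, so no real roots).
x² + 8 is irreducible over ℤ (always positive, so no real roots).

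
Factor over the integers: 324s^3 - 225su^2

Every term has a factor of 9s. Then 36s^2 - 25u^2 = (6s)² − (5u)².

9s(6s + 5u)(6s - 5u)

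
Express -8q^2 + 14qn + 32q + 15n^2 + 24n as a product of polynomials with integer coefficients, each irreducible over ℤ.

Group: -4q(2q - 5n - 8) - 3n(2q - 5n - 8); both groups contain (2q - 5n - 8).

-(2q - 5n - 8)(4q + 3n)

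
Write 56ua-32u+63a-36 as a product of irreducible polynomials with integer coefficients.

(7a-4)(8u+9)

Group as (56ua-32u) + (63a-36) = 8u(7a-4) + 9(7a-4).
Both groups share the factor (7a-4).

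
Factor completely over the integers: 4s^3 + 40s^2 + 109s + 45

By the rational root theorem, s = -9/2 is a root, so (2s + 9) divides it; the quotient is 2s^2 + 11s + 5.
The remaining quadratic factors as (2s + 1)(s + 5).

(2s + 1)(2s + 9)(s + 5)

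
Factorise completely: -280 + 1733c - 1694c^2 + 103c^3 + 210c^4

By the rational root theorem, c = -7/2 is a root, giving the factor (2c + 7) and quotient 105c^3 - 316c^2 + 259c - 40.
Next, c = 5/3 is a root, giving the factor (3c - 5) and quotient 35c^2 - 47c + 8.
The remaining quadratic factors as (5c - 1)(7c - 8).

(2c + 7)(3c - 5)(5c - 1)(7c - 8)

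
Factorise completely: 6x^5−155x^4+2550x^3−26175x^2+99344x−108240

Among the possible rational roots, x = 4 is a root, so (x−4) is a factor; dividing leaves 6x^4−131x^3+2026x^2−18071x+27060.
Continuing, x = 11/6 is a root, so (6x−11) divides it; the quotient is x^3−20x^2+301x−2460.
Continuing, x = 12 is a root, so (x−12) divides it; the quotient is x^2−8x+205.
The quadratic x^2−8x+205 has discriminant −756 < 0 and is irreducible over ℤ.

(6x−11)(x−12)(x−4)(x^2−8x+205)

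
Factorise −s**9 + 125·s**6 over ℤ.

Every term has a factor of s**6; factoring it out leaves −s**3 + 125.
Recognize a difference of cubes with the parts 5 and s.

−s**6·(s − 5)·(s**2 + 5·s + 25)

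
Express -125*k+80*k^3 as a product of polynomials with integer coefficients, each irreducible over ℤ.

5*k*(4*k+5)*(4*k-5)

Every term has a factor of 5*k. Then 16*k^2-25 = (4*k)² − (5)².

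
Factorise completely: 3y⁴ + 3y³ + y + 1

(y + 1)(3y³ + 1)

Group as (3y⁴ + y) + (3y³ + 1) = y(3y³ + 1) + (3y³ + 1).
Both groups share the factor (3y³ + 1).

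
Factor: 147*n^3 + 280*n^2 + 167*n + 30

(3*n + 1)*(7*n + 5)*(7*n + 6)

Testing divisors of the constant over divisors of the leading coefficient, n = −5/7 is a root, so (7*n + 5) divides it; the quotient is 21*n^2 + 25*n + 6.
The remaining quadratic factors as (7*n + 6)(3*n + 1).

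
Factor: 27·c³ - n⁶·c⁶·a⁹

Pull out the common factor c³, leaving -n⁶·c³·a⁹ + 27.
Recognize a difference of cubes with the parts 3 and n²·c·a³.

-c³·(n²·c·a³ - 3)·(n⁴·c²·a⁶ + 3·n²·c·a³ + 9)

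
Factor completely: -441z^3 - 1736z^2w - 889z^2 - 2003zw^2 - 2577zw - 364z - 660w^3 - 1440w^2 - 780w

Group: 7z(-63z^2 - 113zw - 127z - 44w^2 - 96w - 52) + 15w(-63z^2 - 113zw - 127z - 44w^2 - 96w - 52); both groups contain (-63z^2 - 113zw - 127z - 44w^2 - 96w - 52), so (7z + 15w) is a factor with cofactor -63z^2 - 113zw - 127z - 44w^2 - 96w - 52.
The cofactor groups again: -63z^2 - 113zw - 127z - 44w^2 - 96w - 52 = -9z(7z + 4w + 4) + (-11w - 13)(7z + 4w + 4); both groups contain (7z + 4w + 4), giving -(9z + 11w + 13)(7z + 4w + 4).

-(9z + 11w + 13)(7z + 15w)(7z + 4w + 4)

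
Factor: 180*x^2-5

5*(6*x+1)*(6*x-1)

Every term has a factor of 5. Then 36*x^2-1 = (6*x)² − (1)².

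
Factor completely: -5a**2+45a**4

Every term has a factor of 5a**2. Then 9a**2-1 = (3a)² − (1)².

5a**2(3a+1)(3a-1)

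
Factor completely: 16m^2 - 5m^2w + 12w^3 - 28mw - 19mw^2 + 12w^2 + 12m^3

(3m + 4w + 4)(4m - 3w)(m - w)

Group: m(12m^2 + 7mw + 16m - 12w^2 - 12w) - w(12m^2 + 7mw + 16m - 12w^2 - 12w); both groups contain (12m^2 + 7mw + 16m - 12w^2 - 12w), so (m - w) is a factor with cofactor 12m^2 + 7mw + 16m - 12w^2 - 12w.
The cofactor groups again: 12m^2 + 7mw + 16m - 12w^2 - 12w = 4m(3m + 4w + 4) - 3w(3m + 4w + 4); both groups contain (3m + 4w + 4), giving (4m - 3w)(3m + 4w + 4).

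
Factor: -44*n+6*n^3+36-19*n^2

Testing divisors of the constant over divisors of the leading coefficient, n = 9/2 is a root, so (2*n-9) is a factor; dividing leaves 3*n^2+4*n-4.
The remaining quadratic factors as (3*n-2)(n+2).

(2*n-9)*(3*n-2)*(n+2)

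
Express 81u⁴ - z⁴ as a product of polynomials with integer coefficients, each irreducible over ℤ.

(3u)⁴ − (z)⁴ = ((3u)² − (z)²)((3u)² + (z)²); the first factor splits again, the second (9u² + z²) is irreducible.

(3u + z)(3u - z)(9u² + z²)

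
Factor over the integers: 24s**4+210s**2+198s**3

6s**2(4s+5)(s+7)

Pull out the common factor 6s**2, then factor the remaining trinomial.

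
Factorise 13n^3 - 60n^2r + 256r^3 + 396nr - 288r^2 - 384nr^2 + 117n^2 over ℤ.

(13n - 8r)(n + 4r)(n - 8r + 9)

Group: n(13n^2 - 112nr + 117n + 64r^2 - 72r) + 4r(13n^2 - 112nr + 117n + 64r^2 - 72r); both groups contain (13n^2 - 112nr + 117n + 64r^2 - 72r), so (n + 4r) is a factor with cofactor 13n^2 - 112nr + 117n + 64r^2 - 72r.
The cofactor groups again: 13n^2 - 112nr + 117n + 64r^2 - 72r = n(13n - 8r) + (-8r + 9)(13n - 8r); both groups contain (13n - 8r), giving (n - 8r + 9)(13n - 8r).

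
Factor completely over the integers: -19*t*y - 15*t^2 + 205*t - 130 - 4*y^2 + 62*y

-(15*t + 4*y - 10)*(t + y - 13)

Group: -15*t*(t + y - 13) + (-4*y + 10)*(t + y - 13); both groups contain (t + y - 13).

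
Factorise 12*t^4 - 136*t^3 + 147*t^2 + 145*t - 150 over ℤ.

(2*t - 3)*(6*t - 5)*(t + 1)*(t - 10)

Testing divisors of the constant over divisors of the leading coefficient, t = 5/6 is a root, so (6*t - 5) is a factor; dividing leaves 2*t^3 - 21*t^2 + 7*t + 30.
Then t = -1 is a root, so (t + 1) divides it; the quotient is 2*t^2 - 23*t + 30.
The remaining quadratic factors as (2*t - 3)(t - 10).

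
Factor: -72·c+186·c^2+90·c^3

6·c·(3·c-1)·(5·c+12)

Pull out the common factor 6·c, then factor the remaining trinomial.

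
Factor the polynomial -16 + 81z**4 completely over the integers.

(3z)⁴ − (2)⁴ = ((3z)² − (2)²)((3z)² + (2)²); the first factor splits again, the second (9z**2 + 4) is irreducible.

(3z + 2)(3z - 2)(9z**2 + 4)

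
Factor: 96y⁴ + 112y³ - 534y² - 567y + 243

(2y + 3)(3y - 1)(4y + 9)(4y - 9)

Testing divisors of the constant over divisors of the leading coefficient, y = 1/3 is a root, giving the factor (3y - 1) and quotient 32y³ + 48y² - 162y - 243.
Then y = 9/4 is a root, giving the factor (4y - 9) and quotient 8y² + 30y + 27.
The remaining quadratic factors as (2y + 3)(4y + 9).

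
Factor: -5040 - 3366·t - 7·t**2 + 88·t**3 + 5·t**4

Testing divisors of the constant over divisors of the leading coefficient, t = 6 is a root, so (t - 6) is a factor; dividing leaves 5·t**3 + 118·t**2 + 701·t + 840.
Next, t = -7 is a root, giving the factor (t + 7) and quotient 5·t**2 + 83·t + 120.
The remaining quadratic factors as (t + 15)(5·t + 8).

(5·t + 8)·(t + 15)·(t + 7)·(t - 6)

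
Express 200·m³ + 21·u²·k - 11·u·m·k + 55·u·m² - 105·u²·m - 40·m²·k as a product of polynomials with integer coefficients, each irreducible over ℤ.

Group: 5·m·(-21·u² + 11·u·m + 40·m²) - k·(-21·u² + 11·u·m + 40·m²); both groups contain (-21·u² + 11·u·m + 40·m²), so (5·m - k) is a factor with cofactor -21·u² + 11·u·m + 40·m².
The cofactor groups again: -21·u² + 11·u·m + 40·m² = -3·u·(7·u + 8·m) + 5·m·(7·u + 8·m); both groups contain (7·u + 8·m), giving -(3·u - 5·m)·(7·u + 8·m).

-(3·u - 5·m)·(5·m - k)·(7·u + 8·m)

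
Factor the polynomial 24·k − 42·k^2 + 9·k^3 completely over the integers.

3·k·(3·k − 2)·(k − 4)

Pull out the common factor 3·k, then factor the remaining trinomial.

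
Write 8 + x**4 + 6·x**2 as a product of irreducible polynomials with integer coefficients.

(x**2 + 2)·(x**2 + 4)

Substitute u = x**2 to get a quadratic in u, then factor.
x**2 + 2 is irreducible over ℤ (always positive, so no real roots).
x**2 + 4 is irreducible over ℤ (sum of squares).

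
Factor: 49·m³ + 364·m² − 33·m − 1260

(7·m + 15)·(7·m − 12)·(m + 7)

Testing divisors of the constant over divisors of the leading coefficient, m = −7 is a root, so (m + 7) divides it; the quotient is 49·m² + 21·m − 180.
The remaining quadratic factors as (7·m − 12)(7·m + 15).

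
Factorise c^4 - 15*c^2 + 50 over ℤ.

(c^2 - 10)*(c^2 - 5)

Substitute u = c^2 to get a quadratic in u, then factor.
c^2 - 5 is irreducible over ℤ (5 is not a perfect square).
c^2 - 10 is irreducible over ℤ (10 is not a perfect square).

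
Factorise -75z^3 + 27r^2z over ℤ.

3z(3r + 5z)(3r - 5z)

Factor out 3z, leaving 9r^2 - 25z^2, which is a difference of two squares.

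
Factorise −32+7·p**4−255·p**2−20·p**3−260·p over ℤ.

By the rational root theorem, p = −1 is a root, giving the factor (p+1) and quotient 7·p**3−27·p**2−228·p−32.
Next, p = −4 is a root, so (p+4) divides it; the quotient is 7·p**2−55·p−8.
The remaining quadratic factors as (p−8)(7·p+1).

(7·p+1)·(p+1)·(p+4)·(p−8)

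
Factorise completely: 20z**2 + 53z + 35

Need a pair with product 20·35 = 700 and sum 53: that's 25 and 28.
Split the middle term: 20z**2 + 25z + 28z + 35 = 5z(4z + 5) + 7(4z + 5).

(4z + 5)(5z + 7)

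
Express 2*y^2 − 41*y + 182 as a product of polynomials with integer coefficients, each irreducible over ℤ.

(2*y − 13)*(y − 14)

Need a pair with product 2·182 = 364 and sum −41: that's −13 and −28.
Split the middle term: 2*y^2 − 13*y − 28*y + 182 = y*(2*y − 13) − 14*(2*y − 13).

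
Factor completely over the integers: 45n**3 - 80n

Every term has a factor of 5n. Then 9n**2 - 16 = (3n)² − (4)².

5n(3n + 4)(3n - 4)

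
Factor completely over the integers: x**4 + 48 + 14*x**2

Substitute u = x**2 to get a quadratic in u, then factor.
x**2 + 8 is irreducible over ℤ (always positive, so no real roots).
x**2 + 6 is irreducible over ℤ (always positive, so no real roots).

(x**2 + 6)*(x**2 + 8)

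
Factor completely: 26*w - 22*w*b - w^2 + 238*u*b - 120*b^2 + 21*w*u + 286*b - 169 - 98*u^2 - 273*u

-(w - 14*u + 10*b - 13)*(w - 7*u + 12*b - 13)

Group: -w*(w - 7*u + 12*b - 13) + (14*u - 10*b + 13)*(w - 7*u + 12*b - 13); both groups contain (w - 7*u + 12*b - 13).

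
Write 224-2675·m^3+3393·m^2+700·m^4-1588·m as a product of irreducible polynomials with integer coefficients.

Testing divisors of the constant over divisors of the leading coefficient, m = 7/5 is a root, giving the factor (5·m-7) and quotient 140·m^3-339·m^2+204·m-32.
Then m = 4/7 is a root, so (7·m-4) is a factor; dividing leaves 20·m^2-37·m+8.
The remaining quadratic factors as (4·m-1)(5·m-8).

(4·m-1)·(5·m-7)·(5·m-8)·(7·m-4)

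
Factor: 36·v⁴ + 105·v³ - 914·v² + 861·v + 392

Trying the rational-root candidates, v = -7 is a root, so (v + 7) divides it; the quotient is 36·v³ - 147·v² + 115·v + 56.
Next, v = 7/4 is a root, so (4·v - 7) is a factor; dividing leaves 9·v² - 21·v - 8.
The remaining quadratic factors as (3·v + 1)(3·v - 8).

(3·v + 1)·(3·v - 8)·(4·v - 7)·(v + 7)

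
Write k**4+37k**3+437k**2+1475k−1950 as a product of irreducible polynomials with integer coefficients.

(k+10)(k+13)(k+15)(k−1)

Among the possible rational roots, k = −13 is a root, so (k+13) is a factor; dividing leaves k**3+24k**2+125k−150.
Continuing, k = −10 is a root, giving the factor (k+10) and quotient k**2+14k−15.
The remaining quadratic factors as (k+15)(k−1).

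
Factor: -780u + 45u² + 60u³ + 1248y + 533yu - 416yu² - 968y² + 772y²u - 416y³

-(13y - 3u - 12)(4y - 4u + 13)(8y - 5u)

Group: 13y(-32y² + 52yu - 104y - 20u² + 65u) + (-3u - 12)(-32y² + 52yu - 104y - 20u² + 65u); both groups contain (-32y² + 52yu - 104y - 20u² + 65u), so (13y - 3u - 12) is a factor with cofactor -32y² + 52yu - 104y - 20u² + 65u.
The cofactor groups again: -32y² + 52yu - 104y - 20u² + 65u = -4y(8y - 5u) + (4u - 13)(8y - 5u); both groups contain (8y - 5u), giving -(4y - 4u + 13)(8y - 5u).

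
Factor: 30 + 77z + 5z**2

Need a pair with product 5·30 = 150 and sum 77: that's 2 and 75.
Split the middle term: 5z**2 + 2z + 75z + 30 = z(5z + 2) + 15(5z + 2).

(5z + 2)(z + 15)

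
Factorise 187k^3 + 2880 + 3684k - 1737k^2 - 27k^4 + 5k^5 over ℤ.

Testing divisors of the constant over divisors of the leading coefficient, k = 5 is a root, so (k - 5) divides it; the quotient is 5k^4 - 2k^3 + 177k^2 - 852k - 576.
Then k = 4 is a root, giving the factor (k - 4) and quotient 5k^3 + 18k^2 + 249k + 144.
Continuing, k = -3/5 is a root, so (5k + 3) divides it; the quotient is k^2 + 3k + 48.
The quadratic k^2 + 3k + 48 has discriminant -183 < 0 and is irreducible over ℤ.

(5k + 3)(k - 4)(k - 5)(k^2 + 3k + 48)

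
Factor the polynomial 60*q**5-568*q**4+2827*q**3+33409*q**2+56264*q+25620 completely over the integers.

Trying the rational-root candidates, q = -5/6 is a root, so (6*q+5) is a factor; dividing leaves 10*q**4-103*q**3+557*q**2+5104*q+5124.
Next, q = -6/5 is a root, so (5*q+6) divides it; the quotient is 2*q**3-23*q**2+139*q+854.
Then q = -7/2 is a root, so (2*q+7) divides it; the quotient is q**2-15*q+122.
The quadratic q**2-15*q+122 has discriminant -263 < 0 and is irreducible over ℤ.

(2*q+7)*(5*q+6)*(6*q+5)*(q**2-15*q+122)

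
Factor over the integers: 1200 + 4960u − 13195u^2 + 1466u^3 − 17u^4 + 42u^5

By the rational root theorem, u = 5 is a root, so (u − 5) divides it; the quotient is 42u^4 + 193u^3 + 2431u^2 − 1040u − 240.
Continuing, u = −1/6 is a root, giving the factor (6u + 1) and quotient 7u^3 + 31u^2 + 400u − 240.
Next, u = 4/7 is a root, giving the factor (7u − 4) and quotient u^2 + 5u + 60.
The quadratic u^2 + 5u + 60 has discriminant −215 < 0 and is irreducible over ℤ.

(6u + 1)(7u − 4)(u − 5)(u^2 + 5u + 60)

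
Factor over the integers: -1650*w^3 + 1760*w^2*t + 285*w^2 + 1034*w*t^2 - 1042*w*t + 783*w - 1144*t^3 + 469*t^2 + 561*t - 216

-(11*w - 11*t + 8)*(15*w - 13*t - 9)*(10*w + 8*t - 3)

Group: 11*w*(-150*w^2 + 10*w*t + 135*w + 104*t^2 + 33*t - 27) + (-11*t + 8)*(-150*w^2 + 10*w*t + 135*w + 104*t^2 + 33*t - 27); both groups contain (-150*w^2 + 10*w*t + 135*w + 104*t^2 + 33*t - 27), so (11*w - 11*t + 8) is a factor with cofactor -150*w^2 + 10*w*t + 135*w + 104*t^2 + 33*t - 27.
The cofactor groups again: -150*w^2 + 10*w*t + 135*w + 104*t^2 + 33*t - 27 = -10*w*(15*w - 13*t - 9) + (-8*t + 3)*(15*w - 13*t - 9); both groups contain (15*w - 13*t - 9), giving -(10*w + 8*t - 3)*(15*w - 13*t - 9).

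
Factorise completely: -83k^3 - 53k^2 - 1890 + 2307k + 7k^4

(7k - 6)(k + 5)(k - 7)(k - 9)

Testing divisors of the constant over divisors of the leading coefficient, k = 6/7 is a root, so (7k - 6) divides it; the quotient is k^3 - 11k^2 - 17k + 315.
Then k = 7 is a root, giving the factor (k - 7) and quotient k^2 - 4k - 45.
The remaining quadratic factors as (k - 9)(k + 5).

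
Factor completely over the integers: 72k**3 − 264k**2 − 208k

Pull out the common factor 8k, then factor the remaining trinomial.

8k(3k + 2)(3k − 13)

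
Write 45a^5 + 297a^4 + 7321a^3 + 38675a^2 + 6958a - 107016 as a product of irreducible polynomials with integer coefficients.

By the rational root theorem, a = -7/3 is a root, giving the factor (3a + 7) and quotient 15a^4 + 64a^3 + 2291a^2 + 7546a - 15288.
Continuing, a = 7/5 is a root, so (5a - 7) divides it; the quotient is 3a^3 + 17a^2 + 482a + 2184.
Next, a = -14/3 is a root, so (3a + 14) is a factor; dividing leaves a^2 + a + 156.
The quadratic a^2 + a + 156 has discriminant -623 < 0 and is irreducible over ℤ.

(3a + 14)(3a + 7)(5a - 7)(a^2 + a + 156)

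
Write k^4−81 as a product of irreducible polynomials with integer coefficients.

(k+3)(k−3)(k^2+9)

(k)⁴ − (3)⁴ = ((k)² − (3)²)((k)² + (3)²); the first factor splits again, the second (k^2+9) is irreducible.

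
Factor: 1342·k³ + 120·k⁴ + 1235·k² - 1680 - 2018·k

(4·k + 3)·(5·k + 8)·(6·k - 7)·(k + 10)

Trying the rational-root candidates, k = 7/6 is a root, giving the factor (6·k - 7) and quotient 20·k³ + 247·k² + 494·k + 240.
Then k = -3/4 is a root, so (4·k + 3) divides it; the quotient is 5·k² + 58·k + 80.
The remaining quadratic factors as (k + 10)(5·k + 8).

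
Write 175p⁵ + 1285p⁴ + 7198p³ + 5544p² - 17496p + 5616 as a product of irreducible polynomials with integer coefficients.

By the rational root theorem, p = 2/5 is a root, giving the factor (5p - 2) and quotient 35p⁴ + 271p³ + 1548p² + 1728p - 2808.
Next, p = 6/7 is a root, giving the factor (7p - 6) and quotient 5p³ + 43p² + 258p + 468.
Then p = -13/5 is a root, so (5p + 13) is a factor; dividing leaves p² + 6p + 36.
The quadratic p² + 6p + 36 has discriminant -108 < 0 and is irreducible over ℤ.

(5p + 13)(5p - 2)(7p - 6)(p² + 6p + 36)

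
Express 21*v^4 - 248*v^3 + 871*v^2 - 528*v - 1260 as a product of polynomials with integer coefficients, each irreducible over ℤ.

Among the possible rational roots, v = 5 is a root, so (v - 5) divides it; the quotient is 21*v^3 - 143*v^2 + 156*v + 252.
Next, v = -6/7 is a root, so (7*v + 6) is a factor; dividing leaves 3*v^2 - 23*v + 42.
The remaining quadratic factors as (v - 3)(3*v - 14).

(3*v - 14)*(7*v + 6)*(v - 3)*(v - 5)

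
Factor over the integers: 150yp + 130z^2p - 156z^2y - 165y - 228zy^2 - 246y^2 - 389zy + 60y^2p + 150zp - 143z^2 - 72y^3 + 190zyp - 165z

Group: 12y(-13z^2 - 19zy - 15z - 6y^2 - 15y) + (-10p + 11)(-13z^2 - 19zy - 15z - 6y^2 - 15y); both groups contain (-13z^2 - 19zy - 15z - 6y^2 - 15y), so (12y - 10p + 11) is a factor with cofactor -13z^2 - 19zy - 15z - 6y^2 - 15y.
The cofactor groups again: -13z^2 - 19zy - 15z - 6y^2 - 15y = -13z(z + y) + (-6y - 15)(z + y); both groups contain (z + y), giving -(13z + 6y + 15)(z + y).

-(12y - 10p + 11)(13z + 6y + 15)(z + y)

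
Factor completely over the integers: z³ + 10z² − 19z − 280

Among the possible rational roots, z = −7 is a root, so (z + 7) divides it; the quotient is z² + 3z − 40.
The remaining quadratic factors as (z − 5)(z + 8).

(z + 7)(z + 8)(z − 5)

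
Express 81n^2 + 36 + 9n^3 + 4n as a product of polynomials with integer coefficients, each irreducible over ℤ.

(n + 9)(9n^2 + 4)

Group as (9n^3 + 4n) + (81n^2 + 36) = n(9n^2 + 4) + 9(9n^2 + 4).
Both groups share the factor (9n^2 + 4).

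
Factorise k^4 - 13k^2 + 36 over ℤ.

(k + 2)(k + 3)(k - 2)(k - 3)

Substitute u = k^2 to get a quadratic in u, then factor.
k^2 - 4 is a difference of squares.
k^2 - 9 is a difference of squares.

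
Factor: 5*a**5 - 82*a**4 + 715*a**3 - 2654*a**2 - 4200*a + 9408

By the rational root theorem, a = 7/5 is a root, giving the factor (5*a - 7) and quotient a**4 - 15*a**3 + 122*a**2 - 360*a - 1344.
Next, a = -2 is a root, giving the factor (a + 2) and quotient a**3 - 17*a**2 + 156*a - 672.
Then a = 8 is a root, so (a - 8) is a factor; dividing leaves a**2 - 9*a + 84.
The quadratic a**2 - 9*a + 84 has discriminant -255 < 0 and is irreducible over ℤ.

(5*a - 7)*(a + 2)*(a - 8)*(a**2 - 9*a + 84)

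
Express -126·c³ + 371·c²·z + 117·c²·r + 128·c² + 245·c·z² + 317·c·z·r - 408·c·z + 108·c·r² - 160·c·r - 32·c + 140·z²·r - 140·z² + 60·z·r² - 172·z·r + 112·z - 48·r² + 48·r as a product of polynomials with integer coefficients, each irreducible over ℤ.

Group: 2·c·(-63·c² - 35·c·z - 36·c·r + 64·c - 20·z·r + 20·z + 16·r - 16) + (-7·z - 3·r)·(-63·c² - 35·c·z - 36·c·r + 64·c - 20·z·r + 20·z + 16·r - 16); both groups contain (-63·c² - 35·c·z - 36·c·r + 64·c - 20·z·r + 20·z + 16·r - 16), so (2·c - 7·z - 3·r) is a factor with cofactor -63·c² - 35·c·z - 36·c·r + 64·c - 20·z·r + 20·z + 16·r - 16.
The cofactor groups again: -63·c² - 35·c·z - 36·c·r + 64·c - 20·z·r + 20·z + 16·r - 16 = -7·c·(9·c + 5·z - 4) + (-4·r + 4)·(9·c + 5·z - 4); both groups contain (9·c + 5·z - 4), giving -(7·c + 4·r - 4)·(9·c + 5·z - 4).

-(2·c - 7·z - 3·r)·(7·c + 4·r - 4)·(9·c + 5·z - 4)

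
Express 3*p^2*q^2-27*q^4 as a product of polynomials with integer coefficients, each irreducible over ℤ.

Factor out 3*q^2, leaving p^2-9*q^2, which is a difference of two squares.

3*q^2*(p+3*q)*(p-3*q)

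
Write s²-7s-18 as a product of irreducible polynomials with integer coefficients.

Two integers with product -18 and sum -7 are 2 and -9.

(s+2)(s-9)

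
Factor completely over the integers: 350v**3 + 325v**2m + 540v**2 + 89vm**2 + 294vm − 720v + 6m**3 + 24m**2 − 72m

(5v + 2m + 12)(7v + 3m − 6)(10v + m)

Group: 5v(70v**2 + 37vm − 60v + 3m**2 − 6m) + (2m + 12)(70v**2 + 37vm − 60v + 3m**2 − 6m); both groups contain (70v**2 + 37vm − 60v + 3m**2 − 6m), so (5v + 2m + 12) is a factor with cofactor 70v**2 + 37vm − 60v + 3m**2 − 6m.
The cofactor groups again: 70v**2 + 37vm − 60v + 3m**2 − 6m = 10v(7v + 3m − 6) + m(7v + 3m − 6); both groups contain (7v + 3m − 6), giving (10v + m)(7v + 3m − 6).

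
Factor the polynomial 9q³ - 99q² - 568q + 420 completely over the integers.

Testing divisors of the constant over divisors of the leading coefficient, q = 15 is a root, so (q - 15) is a factor; dividing leaves 9q² + 36q - 28.
The remaining quadratic factors as (3q - 2)(3q + 14).

(3q + 14)(3q - 2)(q - 15)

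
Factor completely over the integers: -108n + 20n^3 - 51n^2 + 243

(4n + 9)(5n - 9)(n - 3)

By the rational root theorem, n = 3 is a root, giving the factor (n - 3) and quotient 20n^2 + 9n - 81.
The remaining quadratic factors as (5n - 9)(4n + 9).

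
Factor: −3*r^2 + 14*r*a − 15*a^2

−(r − 3*a)*(3*r − 5*a)

Group: −3*r*(r − 3*a) + 5*a*(r − 3*a); both groups contain (r − 3*a).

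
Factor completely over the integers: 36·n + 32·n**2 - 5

(4·n + 5)·(8·n - 1)

Need a pair with product 32·(-5) = -160 and sum 36: that's -4 and 40.
Split the middle term: 32·n**2 - 4·n + 40·n - 5 = 4·n·(8·n - 1) + 5·(8·n - 1).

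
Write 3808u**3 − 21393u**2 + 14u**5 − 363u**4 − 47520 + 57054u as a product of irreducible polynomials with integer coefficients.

(2u − 9)(7u − 10)(u − 11)(u**2 − 9u + 48)

By the rational root theorem, u = 10/7 is a root, so (7u − 10) divides it; the quotient is 2u**4 − 49u**3 + 474u**2 − 2379u + 4752.
Next, u = 9/2 is a root, so (2u − 9) divides it; the quotient is u**3 − 20u**2 + 147u − 528.
Then u = 11 is a root, so (u − 11) divides it; the quotient is u**2 − 9u + 48.
The quadratic u**2 − 9u + 48 has discriminant −111 < 0 and is irreducible over ℤ.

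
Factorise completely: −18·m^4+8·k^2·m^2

2·m^2·(2·k+3·m)·(2·k−3·m)

Pull out the common factor 2·m^2; 4·k^2−9·m^2 is a difference of squares.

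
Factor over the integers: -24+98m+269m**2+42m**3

(6m-1)(7m+4)(m+6)

Trying the rational-root candidates, m = -4/7 is a root, so (7m+4) is a factor; dividing leaves 6m**2+35m-6.
The remaining quadratic factors as (m+6)(6m-1).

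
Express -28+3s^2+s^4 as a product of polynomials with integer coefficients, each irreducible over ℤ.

Substitute u = s^2 to get a quadratic in u, then factor.
s^2-4 is a difference of squares.
s^2+7 is irreducible over ℤ (always positive, so no real roots).

(s+2)(s-2)(s^2+7)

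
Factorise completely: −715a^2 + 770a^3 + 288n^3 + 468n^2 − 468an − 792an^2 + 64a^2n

(11a − 6n)(14a − 8n − 13)(5a + 6n)

Group: 5a(154a^2 − 172an − 143a + 48n^2 + 78n) + 6n(154a^2 − 172an − 143a + 48n^2 + 78n); both groups contain (154a^2 − 172an − 143a + 48n^2 + 78n), so (5a + 6n) is a factor with cofactor 154a^2 − 172an − 143a + 48n^2 + 78n.
The cofactor groups again: 154a^2 − 172an − 143a + 48n^2 + 78n = 11a(14a − 8n − 13) − 6n(14a − 8n − 13); both groups contain (14a − 8n − 13), giving (11a − 6n)(14a − 8n − 13).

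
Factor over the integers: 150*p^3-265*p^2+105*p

Pull out the common factor 5*p, then factor the remaining trinomial.

5*p*(5*p-3)*(6*p-7)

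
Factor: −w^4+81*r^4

Difference of squares twice: with A = 3*r and B = w, A⁴ − B⁴ = (A² − B²)(A² + B²), and A² − B² factors again.

(3*r+w)*(3*r−w)*(9*r^2+w^2)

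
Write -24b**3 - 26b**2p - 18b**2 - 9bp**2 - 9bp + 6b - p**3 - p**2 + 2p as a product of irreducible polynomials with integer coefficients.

Group: 3b(-8b**2 - 6bp - 6b - p**2 - p + 2) + p(-8b**2 - 6bp - 6b - p**2 - p + 2); both groups contain (-8b**2 - 6bp - 6b - p**2 - p + 2), so (3b + p) is a factor with cofactor -8b**2 - 6bp - 6b - p**2 - p + 2.
The cofactor groups again: -8b**2 - 6bp - 6b - p**2 - p + 2 = -4b(2b + p + 2) + (-p + 1)(2b + p + 2); both groups contain (2b + p + 2), giving -(4b + p - 1)(2b + p + 2).

-(2b + p + 2)(3b + p)(4b + p - 1)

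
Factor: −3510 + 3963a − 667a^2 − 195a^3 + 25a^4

Testing divisors of the constant over divisors of the leading coefficient, a = 6/5 is a root, giving the factor (5a − 6) and quotient 5a^3 − 33a^2 − 173a + 585.
Then a = −5 is a root, so (a + 5) divides it; the quotient is 5a^2 − 58a + 117.
The remaining quadratic factors as (5a − 13)(a − 9).

(5a − 13)(5a − 6)(a + 5)(a − 9)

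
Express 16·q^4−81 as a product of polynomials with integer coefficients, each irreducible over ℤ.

(2·q+3)·(2·q−3)·(4·q^2+9)

(2·q)⁴ − (3)⁴ = ((2·q)² − (3)²)((2·q)² + (3)²); the first factor splits again, the second (4·q^2+9) is irreducible.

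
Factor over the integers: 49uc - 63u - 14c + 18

Group as (49uc - 63u) + (-14c + 18) = 7u(7c - 9) - 2(7c - 9).
Both groups share the factor (7c - 9).

(7c - 9)(7u - 2)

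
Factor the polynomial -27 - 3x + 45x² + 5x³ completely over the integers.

(x + 9)(5x² - 3)

Group as (5x³ - 3x) + (45x² - 27) = x(5x² - 3) + 9(5x² - 3).
Both groups share the factor (5x² - 3).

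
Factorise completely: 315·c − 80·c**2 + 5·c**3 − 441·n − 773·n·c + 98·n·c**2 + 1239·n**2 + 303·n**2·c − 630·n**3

Group: 7·n·(−90·n**2 − 21·n·c + 177·n − c**2 + 16·c − 63) − 5·c·(−90·n**2 − 21·n·c + 177·n − c**2 + 16·c − 63); both groups contain (−90·n**2 − 21·n·c + 177·n − c**2 + 16·c − 63), so (7·n − 5·c) is a factor with cofactor −90·n**2 − 21·n·c + 177·n − c**2 + 16·c − 63.
The cofactor groups again: −90·n**2 − 21·n·c + 177·n − c**2 + 16·c − 63 = −6·n·(15·n + c − 7) + (−c + 9)·(15·n + c − 7); both groups contain (15·n + c − 7), giving −(6·n + c − 9)·(15·n + c − 7).

−(7·n − 5·c)·(15·n + c − 7)·(6·n + c − 9)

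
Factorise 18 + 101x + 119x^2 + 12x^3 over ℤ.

(3x + 2)(4x + 1)(x + 9)

By the rational root theorem, x = −1/4 is a root, so (4x + 1) divides it; the quotient is 3x^2 + 29x + 18.
The remaining quadratic factors as (x + 9)(3x + 2).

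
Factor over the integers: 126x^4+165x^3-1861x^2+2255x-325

Trying the rational-root candidates, x = 13/7 is a root, so (7x-13) is a factor; dividing leaves 18x^3+57x^2-160x+25.
Continuing, x = -5 is a root, giving the factor (x+5) and quotient 18x^2-33x+5.
The remaining quadratic factors as (6x-1)(3x-5).

(3x-5)(6x-1)(7x-13)(x+5)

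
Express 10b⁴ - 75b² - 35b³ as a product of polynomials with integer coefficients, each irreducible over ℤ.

5b²(2b + 3)(b - 5)

Pull out the common factor 5b², then factor the remaining trinomial.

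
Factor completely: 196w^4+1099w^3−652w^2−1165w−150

Trying the rational-root candidates, w = 5/4 is a root, so (4w−5) divides it; the quotient is 49w^3+336w^2+257w+30.
Continuing, w = −5/7 is a root, so (7w+5) divides it; the quotient is 7w^2+43w+6.
The remaining quadratic factors as (w+6)(7w+1).

(4w−5)(7w+1)(7w+5)(w+6)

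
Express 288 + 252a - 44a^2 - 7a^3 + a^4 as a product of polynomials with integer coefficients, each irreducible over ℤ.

(a + 1)(a + 6)(a - 6)(a - 8)

Testing divisors of the constant over divisors of the leading coefficient, a = -6 is a root, so (a + 6) divides it; the quotient is a^3 - 13a^2 + 34a + 48.
Next, a = -1 is a root, so (a + 1) is a factor; dividing leaves a^2 - 14a + 48.
The remaining quadratic factors as (a - 6)(a - 8).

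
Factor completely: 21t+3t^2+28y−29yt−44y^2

Group: −4y(11y−t−7) − 3t(11y−t−7); both groups contain (11y−t−7).

−(11y−t−7)(4y+3t)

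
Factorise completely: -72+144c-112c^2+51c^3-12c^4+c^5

Testing divisors of the constant over divisors of the leading coefficient, c = 3 is a root, so (c-3) is a factor; dividing leaves c^4-9c^3+24c^2-40c+24.
Then c = 1 is a root, so (c-1) is a factor; dividing leaves c^3-8c^2+16c-24.
Then c = 6 is a root, giving the factor (c-6) and quotient c^2-2c+4.
The quadratic c^2-2c+4 has discriminant -12 < 0 and is irreducible over ℤ.

(c-1)(c-3)(c-6)(c^2-2c+4)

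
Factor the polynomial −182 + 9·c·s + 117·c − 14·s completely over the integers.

Group as (9·c·s + 117·c) + (−14·s − 182) = 9·c·(s + 13) − 14·(s + 13).
Both groups share the factor (s + 13).

(9·c − 14)·(s + 13)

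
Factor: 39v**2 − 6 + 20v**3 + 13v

(4v − 1)(5v + 6)(v + 1)

Among the possible rational roots, v = −6/5 is a root, so (5v + 6) is a factor; dividing leaves 4v**2 + 3v − 1.
The remaining quadratic factors as (4v − 1)(v + 1).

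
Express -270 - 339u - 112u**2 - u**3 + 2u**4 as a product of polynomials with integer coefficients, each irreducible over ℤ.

Testing divisors of the constant over divisors of the leading coefficient, u = -2 is a root, so (u + 2) divides it; the quotient is 2u**3 - 5u**2 - 102u - 135.
Then u = -3/2 is a root, giving the factor (2u + 3) and quotient u**2 - 4u - 45.
The remaining quadratic factors as (u - 9)(u + 5).

(2u + 3)(u + 2)(u + 5)(u - 9)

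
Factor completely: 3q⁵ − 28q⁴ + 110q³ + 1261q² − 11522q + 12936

(3q − 4)(q + 7)(q − 6)(q² − 9q + 77)

Trying the rational-root candidates, q = −7 is a root, giving the factor (q + 7) and quotient 3q⁴ − 49q³ + 453q² − 1910q + 1848.
Continuing, q = 6 is a root, so (q − 6) is a factor; dividing leaves 3q³ − 31q² + 267q − 308.
Next, q = 4/3 is a root, giving the factor (3q − 4) and quotient q² − 9q + 77.
The quadratic q² − 9q + 77 has discriminant −227 < 0 and is irreducible over ℤ.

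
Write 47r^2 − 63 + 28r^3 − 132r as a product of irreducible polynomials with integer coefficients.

(4r − 7)(7r + 3)(r + 3)

Testing divisors of the constant over divisors of the leading coefficient, r = −3/7 is a root, so (7r + 3) is a factor; dividing leaves 4r^2 + 5r − 21.
The remaining quadratic factors as (r + 3)(4r − 7).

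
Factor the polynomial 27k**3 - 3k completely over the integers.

3k(3k + 1)(3k - 1)

Factor out 3k, leaving 9k**2 - 1, which is a difference of two squares.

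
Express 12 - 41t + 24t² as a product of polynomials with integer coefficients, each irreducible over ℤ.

(3t - 4)(8t - 3)

Need a pair with product 24·12 = 288 and sum -41: that's -9 and -32.
Split the middle term: 24t² - 9t - 32t + 12 = 3t(8t - 3) - 4(8t - 3).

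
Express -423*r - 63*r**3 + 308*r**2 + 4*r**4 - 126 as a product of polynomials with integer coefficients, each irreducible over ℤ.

(4*r + 1)*(r - 3)*(r - 6)*(r - 7)

Among the possible rational roots, r = 3 is a root, so (r - 3) is a factor; dividing leaves 4*r**3 - 51*r**2 + 155*r + 42.
Then r = 6 is a root, so (r - 6) is a factor; dividing leaves 4*r**2 - 27*r - 7.
The remaining quadratic factors as (4*r + 1)(r - 7).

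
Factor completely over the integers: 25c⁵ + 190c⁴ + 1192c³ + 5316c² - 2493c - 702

(5c + 1)(5c - 3)(c + 6)(c² + 2c + 39)

By the rational root theorem, c = -6 is a root, so (c + 6) is a factor; dividing leaves 25c⁴ + 40c³ + 952c² - 396c - 117.
Next, c = 3/5 is a root, giving the factor (5c - 3) and quotient 5c³ + 11c² + 197c + 39.
Continuing, c = -1/5 is a root, giving the factor (5c + 1) and quotient c² + 2c + 39.
The quadratic c² + 2c + 39 has discriminant -152 < 0 and is irreducible over ℤ.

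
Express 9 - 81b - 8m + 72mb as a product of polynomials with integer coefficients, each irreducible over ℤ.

Group as (72mb - 8m) + (-81b + 9) = 8m(9b - 1) - 9(9b - 1).
Both groups share the factor (9b - 1).

(8m - 9)(9b - 1)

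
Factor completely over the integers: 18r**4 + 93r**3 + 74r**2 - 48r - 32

Trying the rational-root candidates, r = -4/3 is a root, so (3r + 4) is a factor; dividing leaves 6r**3 + 23r**2 - 6r - 8.
Then r = -4 is a root, so (r + 4) divides it; the quotient is 6r**2 - r - 2.
The remaining quadratic factors as (3r - 2)(2r + 1).

(2r + 1)(3r + 4)(3r - 2)(r + 4)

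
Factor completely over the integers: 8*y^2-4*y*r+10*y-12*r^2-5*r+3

Group: 4*y*(2*y-3*r+1) + (4*r+3)*(2*y-3*r+1); both groups contain (2*y-3*r+1).

(2*y-3*r+1)*(4*y+4*r+3)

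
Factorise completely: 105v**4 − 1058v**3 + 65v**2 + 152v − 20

(3v − 1)(5v + 2)(7v − 1)(v − 10)

Among the possible rational roots, v = 10 is a root, so (v − 10) is a factor; dividing leaves 105v**3 − 8v**2 − 15v + 2.
Continuing, v = 1/7 is a root, giving the factor (7v − 1) and quotient 15v**2 + v − 2.
The remaining quadratic factors as (5v + 2)(3v − 1).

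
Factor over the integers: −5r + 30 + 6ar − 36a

(6a − 5)(r − 6)

Group as (6ar − 36a) + (−5r + 30) = 6a(r − 6) − 5(r − 6).
Both groups share the factor (r − 6).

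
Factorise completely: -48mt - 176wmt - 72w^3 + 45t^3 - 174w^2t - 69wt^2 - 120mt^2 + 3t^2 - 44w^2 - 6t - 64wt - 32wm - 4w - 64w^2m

Group: 9w(-8w^2 - 22wt - 4w - 15t^2 - 6t) + (8m - 3t + 1)(-8w^2 - 22wt - 4w - 15t^2 - 6t); both groups contain (-8w^2 - 22wt - 4w - 15t^2 - 6t), so (9w + 8m - 3t + 1) is a factor with cofactor -8w^2 - 22wt - 4w - 15t^2 - 6t.
The cofactor groups again: -8w^2 - 22wt - 4w - 15t^2 - 6t = -2w(4w + 5t + 2) - 3t(4w + 5t + 2); both groups contain (4w + 5t + 2), giving -(2w + 3t)(4w + 5t + 2).

-(2w + 3t)(4w + 5t + 2)(9w + 8m - 3t + 1)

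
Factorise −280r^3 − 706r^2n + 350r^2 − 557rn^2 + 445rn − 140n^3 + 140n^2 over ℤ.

−(7r + 4n)(4r + 5n − 5)(10r + 7n)

Group: 4r(−70r^2 − 89rn − 28n^2) + (5n − 5)(−70r^2 − 89rn − 28n^2); both groups contain (−70r^2 − 89rn − 28n^2), so (4r + 5n − 5) is a factor with cofactor −70r^2 − 89rn − 28n^2.
The cofactor groups again: −70r^2 − 89rn − 28n^2 = −10r(7r + 4n) − 7n(7r + 4n); both groups contain (7r + 4n), giving −(10r + 7n)(7r + 4n).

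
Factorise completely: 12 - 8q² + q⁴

(q² - 2)(q² - 6)

Substitute u = q² to get a quadratic in u, then factor.
q² - 2 is irreducible over ℤ (2 is not a perfect square).
q² - 6 is irreducible over ℤ (6 is not a perfect square).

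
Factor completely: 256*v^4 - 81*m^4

Difference of squares twice: with A = 4*v and B = 3*m, A⁴ − B⁴ = (A² − B²)(A² + B²), and A² − B² factors again.

(4*v - 3*m)*(4*v + 3*m)*(16*v^2 + 9*m^2)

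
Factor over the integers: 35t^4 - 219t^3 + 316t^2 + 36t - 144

Among the possible rational roots, t = -3/5 is a root, so (5t + 3) is a factor; dividing leaves 7t^3 - 48t^2 + 92t - 48.
Next, t = 4 is a root, so (t - 4) divides it; the quotient is 7t^2 - 20t + 12.
The remaining quadratic factors as (t - 2)(7t - 6).

(5t + 3)(7t - 6)(t - 2)(t - 4)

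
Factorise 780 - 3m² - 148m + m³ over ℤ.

By the rational root theorem, m = 10 is a root, so (m - 10) divides it; the quotient is m² + 7m - 78.
The remaining quadratic factors as (m - 6)(m + 13).

(m + 13)(m - 10)(m - 6)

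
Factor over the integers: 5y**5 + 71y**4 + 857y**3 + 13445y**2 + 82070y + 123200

Among the possible rational roots, y = −10 is a root, giving the factor (y + 10) and quotient 5y**4 + 21y**3 + 647y**2 + 6975y + 12320.
Next, y = −7 is a root, so (y + 7) is a factor; dividing leaves 5y**3 − 14y**2 + 745y + 1760.
Then y = −11/5 is a root, giving the factor (5y + 11) and quotient y**2 − 5y + 160.
The quadratic y**2 − 5y + 160 has discriminant −615 < 0 and is irreducible over ℤ.

(5y + 11)(y + 10)(y + 7)(y**2 − 5y + 160)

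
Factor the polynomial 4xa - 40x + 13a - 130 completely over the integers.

(4x + 13)(a - 10)

Group as (4xa - 40x) + (13a - 130) = 4x(a - 10) + 13(a - 10).
Both groups share the factor (a - 10).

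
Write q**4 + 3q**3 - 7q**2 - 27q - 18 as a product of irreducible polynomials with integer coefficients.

Trying the rational-root candidates, q = 3 is a root, giving the factor (q - 3) and quotient q**3 + 6q**2 + 11q + 6.
Continuing, q = -1 is a root, so (q + 1) divides it; the quotient is q**2 + 5q + 6.
The remaining quadratic factors as (q + 2)(q + 3).

(q + 1)(q + 2)(q + 3)(q - 3)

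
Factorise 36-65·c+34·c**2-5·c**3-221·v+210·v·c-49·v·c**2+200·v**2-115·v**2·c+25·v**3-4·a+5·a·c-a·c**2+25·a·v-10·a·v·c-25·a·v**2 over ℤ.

Group: 5·v·(-5·a·v-a·c+a+5·v**2-24·v·c+44·v-5·c**2+14·c-9) + (c-4)·(-5·a·v-a·c+a+5·v**2-24·v·c+44·v-5·c**2+14·c-9); both groups contain (-5·a·v-a·c+a+5·v**2-24·v·c+44·v-5·c**2+14·c-9), so (5·v+c-4) is a factor with cofactor -5·a·v-a·c+a+5·v**2-24·v·c+44·v-5·c**2+14·c-9.
The cofactor groups again: -5·a·v-a·c+a+5·v**2-24·v·c+44·v-5·c**2+14·c-9 = -a·(5·v+c-1) + (v-5·c+9)·(5·v+c-1); both groups contain (5·v+c-1), giving -(a-v+5·c-9)·(5·v+c-1).

-(a-v+5·c-9)·(5·v+c-1)·(5·v+c-4)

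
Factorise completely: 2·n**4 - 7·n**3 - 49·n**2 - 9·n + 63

By the rational root theorem, n = 7 is a root, giving the factor (n - 7) and quotient 2·n**3 + 7·n**2 - 9.
Continuing, n = 1 is a root, so (n - 1) is a factor; dividing leaves 2·n**2 + 9·n + 9.
The remaining quadratic factors as (2·n + 3)(n + 3).

(2·n + 3)·(n + 3)·(n - 1)·(n - 7)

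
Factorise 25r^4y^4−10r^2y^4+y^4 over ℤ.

y^4(5r^2−1)^2

Pull out the common factor y^4, leaving 25r^4−10r^2+1.
Recognize a perfect-square trinomial with the parts 1 and 5r^2.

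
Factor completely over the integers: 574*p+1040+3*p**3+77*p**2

Testing divisors of the constant over divisors of the leading coefficient, p = −10 is a root, so (p+10) divides it; the quotient is 3*p**2+47*p+104.
The remaining quadratic factors as (p+13)(3*p+8).

(3*p+8)*(p+10)*(p+13)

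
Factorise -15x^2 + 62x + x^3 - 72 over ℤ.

(x - 2)(x - 4)(x - 9)

Trying the rational-root candidates, x = 9 is a root, giving the factor (x - 9) and quotient x^2 - 6x + 8.
The remaining quadratic factors as (x - 4)(x - 2).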